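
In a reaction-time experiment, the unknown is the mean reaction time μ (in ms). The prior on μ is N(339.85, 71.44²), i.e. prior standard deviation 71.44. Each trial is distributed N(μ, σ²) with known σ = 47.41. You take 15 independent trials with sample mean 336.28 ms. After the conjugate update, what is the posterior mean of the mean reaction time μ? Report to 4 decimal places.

336.3818

For Normal data with known variance σ², a Normal(μ₀, σ₀²) prior on μ is conjugate. Posterior precision = 1/σ₀² + n/σ²; posterior mean is the precision-weighted average of μ₀ and x̄.
n·x̄ = 15·336.28 = 5044.2.
σ₀² = 71.44² = 5103.6736, σ² = 47.41² = 2247.7081; σ² + n·σ₀² = 2247.7081 + 15·5103.6736 = 78802.8121.
Posterior mean = (μ₀/σ₀² + n·x̄/σ²)/(1/σ₀² + n/σ²) = (σ²·μ₀ + σ₀²·n·x̄)/(σ² + n·σ₀²) = (2247.7081·339.85 + 5103.6736·5044.2)/78802.8121 = 26507833.970905/78802.8121 = 336.3818.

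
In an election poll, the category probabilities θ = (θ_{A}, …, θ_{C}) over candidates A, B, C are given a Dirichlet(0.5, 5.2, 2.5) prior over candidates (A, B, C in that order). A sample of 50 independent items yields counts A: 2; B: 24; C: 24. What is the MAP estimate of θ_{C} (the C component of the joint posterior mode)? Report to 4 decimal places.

The Dirichlet prior is conjugate to the Multinomial likelihood: each posterior αⱼ = prior αⱼ + observed count nⱼ.
Posterior concentration: (2.5, 29.2, 26.5), total = 58.2.
Joint mode component: (α_{C}−1)/(Σα−K) = 25.5/55.2 = 0.4620.

0.4620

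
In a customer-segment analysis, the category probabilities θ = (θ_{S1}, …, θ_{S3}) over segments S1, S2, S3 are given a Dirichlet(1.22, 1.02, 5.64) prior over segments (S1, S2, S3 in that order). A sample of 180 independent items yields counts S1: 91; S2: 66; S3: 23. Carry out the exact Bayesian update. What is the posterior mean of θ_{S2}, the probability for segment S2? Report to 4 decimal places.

The Dirichlet prior is conjugate to the Multinomial likelihood: each posterior αⱼ = prior αⱼ + observed count nⱼ.
Posterior concentration: (92.22, 67.02, 28.64), total = 187.88.
E[θ_{S2}|data] = α_{S2}/Σα = 67.02/187.88 = 0.3567.

0.3567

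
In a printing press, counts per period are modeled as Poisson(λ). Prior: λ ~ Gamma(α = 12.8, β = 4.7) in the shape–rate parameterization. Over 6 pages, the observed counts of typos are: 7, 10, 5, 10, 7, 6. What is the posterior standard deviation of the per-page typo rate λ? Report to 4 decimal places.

With a Gamma(shape α, rate β) prior, the Poisson likelihood is conjugate: the posterior is Gamma(α + ΣXᵢ, β + n).
Sum of counts S = 45 over n = 6 pages.
Posterior: Gamma(α+S, β+n) = Gamma(12.8+45, 4.7+6) = Gamma(57.8, 10.7).
SD = √α/β = √57.8/10.7 = 0.7105.

0.7105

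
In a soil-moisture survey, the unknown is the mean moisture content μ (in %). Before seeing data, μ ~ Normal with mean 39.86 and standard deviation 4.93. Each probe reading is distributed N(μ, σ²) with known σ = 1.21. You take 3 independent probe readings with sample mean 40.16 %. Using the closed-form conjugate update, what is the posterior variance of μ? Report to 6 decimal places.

For Normal data with known variance σ², a Normal(μ₀, σ₀²) prior on μ is conjugate. Posterior precision = 1/σ₀² + n/σ²; posterior mean is the precision-weighted average of μ₀ and x̄.
σ₀² = 4.93² = 24.3049, σ² = 1.21² = 1.4641; σ² + n·σ₀² = 1.4641 + 3·24.3049 = 74.3788.
Posterior precision = 1/σ₀² + n/σ² = 1/24.3049 + 3/1.4641 = (σ² + n·σ₀²)/(σ₀²σ²) = 74.3788/(24.3049·1.4641); posterior variance σₙ² = σ₀²σ²/(σ² + n·σ₀²) = 24.3049·1.4641/74.3788 = 0.478427.

0.478427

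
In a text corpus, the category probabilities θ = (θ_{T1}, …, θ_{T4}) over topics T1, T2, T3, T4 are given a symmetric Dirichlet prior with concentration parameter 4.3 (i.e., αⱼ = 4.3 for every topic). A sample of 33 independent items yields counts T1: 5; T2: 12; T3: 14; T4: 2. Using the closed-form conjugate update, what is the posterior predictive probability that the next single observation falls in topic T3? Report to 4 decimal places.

The Dirichlet prior is conjugate to the Multinomial likelihood: each posterior αⱼ = prior αⱼ + observed count nⱼ.
Posterior concentration: (9.3, 16.3, 18.3, 6.3), total = 50.2.
P(next = T3 | data) = α_{T3}/Σα = 0.3645.

0.3645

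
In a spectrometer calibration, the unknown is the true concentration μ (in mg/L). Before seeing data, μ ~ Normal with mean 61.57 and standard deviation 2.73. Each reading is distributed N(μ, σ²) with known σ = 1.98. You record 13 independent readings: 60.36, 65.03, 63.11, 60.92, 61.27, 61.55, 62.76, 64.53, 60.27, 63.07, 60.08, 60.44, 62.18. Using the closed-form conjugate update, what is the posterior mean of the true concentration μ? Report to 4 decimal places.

61.9515

For Normal data with known variance σ², a Normal(μ₀, σ₀²) prior on μ is conjugate. Posterior precision = 1/σ₀² + n/σ²; posterior mean is the precision-weighted average of μ₀ and x̄.
Σxᵢ = 60.36 + 65.03 + 63.11 + 60.92 + 61.27 + 61.55 + 62.76 + 64.53 + 60.27 + 63.07 + 60.08 + 60.44 + 62.18 = 805.57, so n·x̄ = 805.57.
σ₀² = 2.73² = 7.4529, σ² = 1.98² = 3.9204; σ² + n·σ₀² = 3.9204 + 13·7.4529 = 100.8081.
Posterior mean = (μ₀/σ₀² + n·x̄/σ²)/(1/σ₀² + n/σ²) = (σ²·μ₀ + σ₀²·n·x̄)/(σ² + n·σ₀²) = (3.9204·61.57 + 7.4529·805.57)/100.8081 = 6245.211681/100.8081 = 61.9515.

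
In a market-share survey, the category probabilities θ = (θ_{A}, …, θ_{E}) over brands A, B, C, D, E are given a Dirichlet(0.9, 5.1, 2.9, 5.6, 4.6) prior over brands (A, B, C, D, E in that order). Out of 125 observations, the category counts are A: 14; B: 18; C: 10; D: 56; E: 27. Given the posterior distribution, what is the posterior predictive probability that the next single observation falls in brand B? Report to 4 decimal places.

0.1603

The Dirichlet prior is conjugate to the Multinomial likelihood: each posterior αⱼ = prior αⱼ + observed count nⱼ.
Posterior concentration: (14.9, 23.1, 12.9, 61.6, 31.6), total = 144.1.
P(next = B | data) = α_{B}/Σα = 0.1603.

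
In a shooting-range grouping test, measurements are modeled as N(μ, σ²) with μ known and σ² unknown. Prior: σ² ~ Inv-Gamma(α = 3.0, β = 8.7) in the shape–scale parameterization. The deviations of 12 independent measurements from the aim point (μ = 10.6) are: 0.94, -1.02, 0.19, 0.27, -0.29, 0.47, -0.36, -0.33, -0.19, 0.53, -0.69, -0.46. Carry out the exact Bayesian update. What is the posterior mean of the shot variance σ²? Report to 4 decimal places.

With known mean μ and an Inverse-Gamma(α, β) prior on σ², the Normal likelihood is conjugate: posterior is Inv-Gamma(α + n/2, β + Σ(xᵢ−μ)²/2).
Σ(xᵢ−μ)² = (0.94)² + (-1.02)² + (0.19)² + (0.27)² + (-0.29)² + (0.47)² + (-0.36)² + (-0.33)² + (-0.19)² + (0.53)² + (-0.69)² + (-0.46)² = 3.5812.
Posterior: Inv-Gamma(3.0 + 12/2, 8.7 + 3.5812/2) = Inv-Gamma(9.00, 10.49060).
E[σ²|data] = β/(α−1) = 10.49060/8.00 = 1.3113.

1.3113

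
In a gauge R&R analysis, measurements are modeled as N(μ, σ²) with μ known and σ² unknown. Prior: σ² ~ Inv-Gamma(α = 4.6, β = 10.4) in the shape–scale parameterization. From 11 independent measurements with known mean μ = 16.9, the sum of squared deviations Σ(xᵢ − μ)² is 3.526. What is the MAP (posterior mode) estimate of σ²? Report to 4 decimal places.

With known mean μ and an Inverse-Gamma(α, β) prior on σ², the Normal likelihood is conjugate: posterior is Inv-Gamma(α + n/2, β + Σ(xᵢ−μ)²/2).
Posterior: Inv-Gamma(4.6 + 11/2, 10.4 + 3.526/2) = Inv-Gamma(10.10, 12.1630).
Mode = β/(α+1) = 12.1630/11.10 = 1.0958.

1.0958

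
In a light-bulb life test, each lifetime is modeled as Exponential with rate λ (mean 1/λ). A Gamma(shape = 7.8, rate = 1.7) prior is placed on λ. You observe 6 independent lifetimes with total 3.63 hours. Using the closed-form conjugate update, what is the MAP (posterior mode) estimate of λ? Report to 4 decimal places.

2.4015

With a Gamma(shape α, rate β) prior on the exponential rate λ, the posterior after n observations with total T = Σxᵢ is Gamma(α+n, β+T).
Posterior: Gamma(7.8+6, 1.7+3.63) = Gamma(13.8, 5.33).
Mode = (α−1)/β = 2.4015.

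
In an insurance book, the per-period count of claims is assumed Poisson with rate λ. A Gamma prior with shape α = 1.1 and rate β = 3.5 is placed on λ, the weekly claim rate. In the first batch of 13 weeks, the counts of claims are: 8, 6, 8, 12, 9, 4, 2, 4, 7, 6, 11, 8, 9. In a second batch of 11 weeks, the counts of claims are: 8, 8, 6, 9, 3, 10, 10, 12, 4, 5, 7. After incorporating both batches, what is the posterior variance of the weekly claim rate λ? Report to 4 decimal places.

0.2342

With a Gamma(shape α, rate β) prior, the Poisson likelihood is conjugate: the posterior is Gamma(α + ΣXᵢ, β + n).
Batch 1: sum of counts S = 94 over n = 13 weeks.
After batch 1: Gamma(α+S, β+n) = Gamma(1.1+94, 3.5+13) = Gamma(95.1, 16.5).
Batch 2: sum of counts S = 82 over n = 11 weeks.
After batch 2: Gamma(α+S, β+n) = Gamma(95.1+82, 16.5+11) = Gamma(177.1, 27.5).
Var = α/β² = 177.1/27.5² = 0.2342.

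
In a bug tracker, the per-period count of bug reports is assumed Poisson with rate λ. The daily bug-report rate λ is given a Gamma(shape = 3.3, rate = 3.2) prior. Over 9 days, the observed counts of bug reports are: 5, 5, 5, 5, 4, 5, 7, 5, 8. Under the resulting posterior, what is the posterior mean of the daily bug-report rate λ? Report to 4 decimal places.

With a Gamma(shape α, rate β) prior, the Poisson likelihood is conjugate: the posterior is Gamma(α + ΣXᵢ, β + n).
Sum of counts S = 49 over n = 9 days.
Posterior: Gamma(α+S, β+n) = Gamma(3.3+49, 3.2+9) = Gamma(52.3, 12.2).
Posterior mean = α/β = 52.3/12.2 = 4.2869.

4.2869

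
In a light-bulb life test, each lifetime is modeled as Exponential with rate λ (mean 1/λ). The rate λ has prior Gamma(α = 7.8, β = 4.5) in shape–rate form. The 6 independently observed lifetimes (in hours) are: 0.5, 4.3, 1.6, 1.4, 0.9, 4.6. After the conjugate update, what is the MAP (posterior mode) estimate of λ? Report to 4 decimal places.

With a Gamma(shape α, rate β) prior on the exponential rate λ, the posterior after n observations with total T = Σxᵢ is Gamma(α+n, β+T).
Sum of observations T = 13.3 hours; n = 6.
Posterior: Gamma(7.8+6, 4.5+13.3) = Gamma(13.8, 17.8).
Mode = (α−1)/β = 0.7191.

0.7191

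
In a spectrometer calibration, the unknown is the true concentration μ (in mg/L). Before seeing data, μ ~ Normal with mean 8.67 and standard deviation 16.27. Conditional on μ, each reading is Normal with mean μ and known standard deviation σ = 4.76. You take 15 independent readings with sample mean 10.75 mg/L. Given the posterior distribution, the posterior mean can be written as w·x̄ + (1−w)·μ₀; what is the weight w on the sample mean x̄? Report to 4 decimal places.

For Normal data with known variance σ², a Normal(μ₀, σ₀²) prior on μ is conjugate. Posterior precision = 1/σ₀² + n/σ²; posterior mean is the precision-weighted average of μ₀ and x̄.
σ₀² = 16.27² = 264.7129, σ² = 4.76² = 22.6576. Prior precision 1/σ₀² = 1/264.7129; data precision n/σ² = 15/22.6576.
w = (n/σ²)/(1/σ₀² + n/σ²) = n·σ₀²/(σ² + n·σ₀²) = 15·264.7129/(22.6576 + 15·264.7129) = 3970.6935/3993.3511 = 0.9943.

0.9943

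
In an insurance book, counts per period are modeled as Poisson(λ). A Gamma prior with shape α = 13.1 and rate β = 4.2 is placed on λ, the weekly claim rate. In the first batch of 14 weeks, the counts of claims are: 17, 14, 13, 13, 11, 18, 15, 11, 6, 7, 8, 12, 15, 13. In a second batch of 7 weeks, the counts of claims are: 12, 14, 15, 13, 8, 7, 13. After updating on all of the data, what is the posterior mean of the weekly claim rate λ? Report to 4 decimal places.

With a Gamma(shape α, rate β) prior, the Poisson likelihood is conjugate: the posterior is Gamma(α + ΣXᵢ, β + n).
Batch 1: sum of counts S = 173 over n = 14 weeks.
After batch 1: Gamma(α+S, β+n) = Gamma(13.1+173, 4.2+14) = Gamma(186.1, 18.2).
Batch 2: sum of counts S = 82 over n = 7 weeks.
After batch 2: Gamma(α+S, β+n) = Gamma(186.1+82, 18.2+7) = Gamma(268.1, 25.2).
Posterior mean = α/β = 268.1/25.2 = 10.6389.

10.6389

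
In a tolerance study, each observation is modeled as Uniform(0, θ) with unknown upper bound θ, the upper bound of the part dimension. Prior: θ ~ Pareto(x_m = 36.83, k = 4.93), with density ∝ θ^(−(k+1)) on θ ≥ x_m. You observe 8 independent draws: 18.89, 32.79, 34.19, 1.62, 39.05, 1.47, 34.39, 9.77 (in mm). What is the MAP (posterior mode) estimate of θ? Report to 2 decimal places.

A Pareto(scale x_m, shape k) prior on the upper bound θ of Uniform(0, θ) is conjugate: posterior is Pareto(max(x_m, max xᵢ), k + n).
Sample maximum = 39.05; prior scale x_m = 36.83 → posterior scale = max = 39.05.
Posterior shape = 4.93 + 8 = 12.93.
The Pareto density is decreasing on [x_m, ∞), so the mode is x_m = 39.05.

39.05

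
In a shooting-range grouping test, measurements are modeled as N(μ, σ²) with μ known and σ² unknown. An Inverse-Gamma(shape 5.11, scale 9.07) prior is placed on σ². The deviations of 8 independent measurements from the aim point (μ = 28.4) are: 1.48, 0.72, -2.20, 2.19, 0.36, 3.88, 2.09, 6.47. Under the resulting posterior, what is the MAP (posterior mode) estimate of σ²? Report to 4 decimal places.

4.5449

With known mean μ and an Inverse-Gamma(α, β) prior on σ², the Normal likelihood is conjugate: posterior is Inv-Gamma(α + n/2, β + Σ(xᵢ−μ)²/2).
Σ(xᵢ−μ)² = (1.48)² + (0.72)² + (-2.20)² + (2.19)² + (0.36)² + (3.88)² + (2.09)² + (6.47)² = 73.7579.
Posterior: Inv-Gamma(5.11 + 8/2, 9.07 + 73.7579/2) = Inv-Gamma(9.11, 45.94895).
Mode = β/(α+1) = 45.94895/10.11 = 4.5449.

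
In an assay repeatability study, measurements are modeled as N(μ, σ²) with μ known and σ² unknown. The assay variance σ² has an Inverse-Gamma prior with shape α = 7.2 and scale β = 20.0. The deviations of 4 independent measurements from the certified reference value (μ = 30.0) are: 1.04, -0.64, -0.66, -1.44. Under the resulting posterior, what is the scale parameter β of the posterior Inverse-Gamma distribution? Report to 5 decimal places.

With known mean μ and an Inverse-Gamma(α, β) prior on σ², the Normal likelihood is conjugate: posterior is Inv-Gamma(α + n/2, β + Σ(xᵢ−μ)²/2).
Σ(xᵢ−μ)² = (1.04)² + (-0.64)² + (-0.66)² + (-1.44)² = 4.0004.
Posterior: Inv-Gamma(7.2 + 4/2, 20.0 + 4.0004/2) = Inv-Gamma(9.20, 22.00020).
Posterior β = 22.00020.

22.00020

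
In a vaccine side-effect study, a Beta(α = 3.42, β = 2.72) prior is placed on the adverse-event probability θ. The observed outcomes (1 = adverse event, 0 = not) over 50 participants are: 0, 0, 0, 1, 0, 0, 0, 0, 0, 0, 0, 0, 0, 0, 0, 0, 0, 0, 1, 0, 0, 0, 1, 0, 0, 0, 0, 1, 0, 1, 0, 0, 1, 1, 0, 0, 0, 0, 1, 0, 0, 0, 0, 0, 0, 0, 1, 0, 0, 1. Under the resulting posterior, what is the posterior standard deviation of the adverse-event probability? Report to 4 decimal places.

The Beta prior is conjugate to a Binomial/Bernoulli likelihood; the update adds successes to α and failures to β.
Posterior: Beta(α+k, β+n−k) = Beta(3.42+10, 2.72+40) = Beta(13.42, 42.72).
Var = αβ/((α+β)²(α+β+1)) = 13.42·42.72/(56.14²·57.14) = 0.00318345; SD = √0.00318345 = 0.0564.

0.0564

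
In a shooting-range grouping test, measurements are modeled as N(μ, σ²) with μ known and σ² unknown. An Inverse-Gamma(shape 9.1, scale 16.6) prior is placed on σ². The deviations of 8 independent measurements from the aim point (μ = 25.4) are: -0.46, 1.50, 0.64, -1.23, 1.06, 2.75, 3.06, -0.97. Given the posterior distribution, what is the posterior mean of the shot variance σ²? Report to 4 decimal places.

2.3378

With known mean μ and an Inverse-Gamma(α, β) prior on σ², the Normal likelihood is conjugate: posterior is Inv-Gamma(α + n/2, β + Σ(xᵢ−μ)²/2).
Σ(xᵢ−μ)² = (-0.46)² + (1.50)² + (0.64)² + (-1.23)² + (1.06)² + (2.75)² + (3.06)² + (-0.97)² = 23.3747.
Posterior: Inv-Gamma(9.1 + 8/2, 16.6 + 23.3747/2) = Inv-Gamma(13.10, 28.28735).
E[σ²|data] = β/(α−1) = 28.28735/12.10 = 2.3378.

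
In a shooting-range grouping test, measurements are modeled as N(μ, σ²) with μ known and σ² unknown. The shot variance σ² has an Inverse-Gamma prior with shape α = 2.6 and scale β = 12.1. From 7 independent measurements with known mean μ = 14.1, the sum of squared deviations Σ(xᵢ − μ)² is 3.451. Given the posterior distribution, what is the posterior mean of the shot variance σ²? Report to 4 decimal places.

With known mean μ and an Inverse-Gamma(α, β) prior on σ², the Normal likelihood is conjugate: posterior is Inv-Gamma(α + n/2, β + Σ(xᵢ−μ)²/2).
Posterior: Inv-Gamma(2.6 + 7/2, 12.1 + 3.451/2) = Inv-Gamma(6.10, 13.8255).
E[σ²|data] = β/(α−1) = 13.8255/5.10 = 2.7109.

2.7109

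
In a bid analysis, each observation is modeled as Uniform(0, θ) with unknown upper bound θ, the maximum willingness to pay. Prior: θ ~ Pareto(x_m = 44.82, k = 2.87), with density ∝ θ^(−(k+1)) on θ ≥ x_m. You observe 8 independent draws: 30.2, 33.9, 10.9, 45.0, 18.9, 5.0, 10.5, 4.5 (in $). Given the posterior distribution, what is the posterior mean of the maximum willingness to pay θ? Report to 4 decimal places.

A Pareto(scale x_m, shape k) prior on the upper bound θ of Uniform(0, θ) is conjugate: posterior is Pareto(max(x_m, max xᵢ), k + n).
Sample maximum = 45.0; prior scale x_m = 44.82 → posterior scale = max = 45.00.
Posterior shape = 2.87 + 8 = 10.87.
E[θ|data] = k·x_m/(k−1) = 10.87·45.00/9.87 = 49.5593.

49.5593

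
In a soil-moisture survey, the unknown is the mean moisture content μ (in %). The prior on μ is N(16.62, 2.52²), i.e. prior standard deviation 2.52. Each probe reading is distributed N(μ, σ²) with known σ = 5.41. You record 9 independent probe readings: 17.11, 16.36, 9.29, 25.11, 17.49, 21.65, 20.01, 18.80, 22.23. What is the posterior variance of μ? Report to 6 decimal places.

For Normal data with known variance σ², a Normal(μ₀, σ₀²) prior on μ is conjugate. Posterior precision = 1/σ₀² + n/σ²; posterior mean is the precision-weighted average of μ₀ and x̄.
σ₀² = 2.52² = 6.3504, σ² = 5.41² = 29.2681; σ² + n·σ₀² = 29.2681 + 9·6.3504 = 86.4217.
Posterior precision = 1/σ₀² + n/σ² = 1/6.3504 + 9/29.2681 = (σ² + n·σ₀²)/(σ₀²σ²) = 86.4217/(6.3504·29.2681); posterior variance σₙ² = σ₀²σ²/(σ² + n·σ₀²) = 6.3504·29.2681/86.4217 = 2.150665.

2.150665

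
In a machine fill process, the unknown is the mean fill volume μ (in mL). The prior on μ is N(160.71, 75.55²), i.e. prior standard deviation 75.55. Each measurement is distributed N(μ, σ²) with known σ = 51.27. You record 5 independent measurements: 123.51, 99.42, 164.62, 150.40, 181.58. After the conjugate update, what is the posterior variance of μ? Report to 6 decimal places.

481.384228

For Normal data with known variance σ², a Normal(μ₀, σ₀²) prior on μ is conjugate. Posterior precision = 1/σ₀² + n/σ²; posterior mean is the precision-weighted average of μ₀ and x̄.
σ₀² = 75.55² = 5707.8025, σ² = 51.27² = 2628.6129; σ² + n·σ₀² = 2628.6129 + 5·5707.8025 = 31167.6254.
Posterior precision = 1/σ₀² + n/σ² = 1/5707.8025 + 5/2628.6129 = (σ² + n·σ₀²)/(σ₀²σ²) = 31167.6254/(5707.8025·2628.6129); posterior variance σₙ² = σ₀²σ²/(σ² + n·σ₀²) = 5707.8025·2628.6129/31167.6254 = 481.384228.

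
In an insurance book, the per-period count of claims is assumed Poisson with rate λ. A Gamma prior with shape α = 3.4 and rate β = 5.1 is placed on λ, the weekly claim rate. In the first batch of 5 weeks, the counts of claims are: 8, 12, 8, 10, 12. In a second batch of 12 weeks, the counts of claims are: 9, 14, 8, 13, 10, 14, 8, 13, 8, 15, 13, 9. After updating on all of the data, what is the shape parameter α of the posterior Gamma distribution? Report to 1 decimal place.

187.4

With a Gamma(shape α, rate β) prior, the Poisson likelihood is conjugate: the posterior is Gamma(α + ΣXᵢ, β + n).
Batch 1: sum of counts S = 50 over n = 5 weeks.
After batch 1: Gamma(α+S, β+n) = Gamma(3.4+50, 5.1+5) = Gamma(53.4, 10.1).
Batch 2: sum of counts S = 134 over n = 12 weeks.
After batch 2: Gamma(α+S, β+n) = Gamma(53.4+134, 10.1+12) = Gamma(187.4, 22.1).
Posterior α = 187.4.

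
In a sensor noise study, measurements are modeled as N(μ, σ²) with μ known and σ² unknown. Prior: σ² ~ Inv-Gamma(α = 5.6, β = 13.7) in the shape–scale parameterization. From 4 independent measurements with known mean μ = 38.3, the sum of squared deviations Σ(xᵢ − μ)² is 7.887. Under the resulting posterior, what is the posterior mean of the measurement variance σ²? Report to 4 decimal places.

With known mean μ and an Inverse-Gamma(α, β) prior on σ², the Normal likelihood is conjugate: posterior is Inv-Gamma(α + n/2, β + Σ(xᵢ−μ)²/2).
Posterior: Inv-Gamma(5.6 + 4/2, 13.7 + 7.887/2) = Inv-Gamma(7.60, 17.6435).
E[σ²|data] = β/(α−1) = 17.6435/6.60 = 2.6733.

2.6733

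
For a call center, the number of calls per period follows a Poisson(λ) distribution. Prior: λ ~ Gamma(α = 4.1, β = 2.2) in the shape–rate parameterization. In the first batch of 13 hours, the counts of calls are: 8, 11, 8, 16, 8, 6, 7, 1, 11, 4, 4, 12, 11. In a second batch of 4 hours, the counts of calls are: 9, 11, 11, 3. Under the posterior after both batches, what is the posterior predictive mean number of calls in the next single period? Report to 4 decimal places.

7.5573

With a Gamma(shape α, rate β) prior, the Poisson likelihood is conjugate: the posterior is Gamma(α + ΣXᵢ, β + n).
Batch 1: sum of counts S = 107 over n = 13 hours.
After batch 1: Gamma(α+S, β+n) = Gamma(4.1+107, 2.2+13) = Gamma(111.1, 15.2).
Batch 2: sum of counts S = 34 over n = 4 hours.
After batch 2: Gamma(α+S, β+n) = Gamma(111.1+34, 15.2+4) = Gamma(145.1, 19.2).
The predictive distribution for one future period is NegBinom with mean α/β = 7.5573.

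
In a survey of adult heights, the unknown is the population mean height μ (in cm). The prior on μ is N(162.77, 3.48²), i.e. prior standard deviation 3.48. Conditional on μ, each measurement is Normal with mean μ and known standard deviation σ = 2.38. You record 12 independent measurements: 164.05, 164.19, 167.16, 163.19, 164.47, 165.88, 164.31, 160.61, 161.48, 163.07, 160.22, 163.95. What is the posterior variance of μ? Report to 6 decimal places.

For Normal data with known variance σ², a Normal(μ₀, σ₀²) prior on μ is conjugate. Posterior precision = 1/σ₀² + n/σ²; posterior mean is the precision-weighted average of μ₀ and x̄.
σ₀² = 3.48² = 12.1104, σ² = 2.38² = 5.6644; σ² + n·σ₀² = 5.6644 + 12·12.1104 = 150.9892.
Posterior precision = 1/σ₀² + n/σ² = 1/12.1104 + 12/5.6644 = (σ² + n·σ₀²)/(σ₀²σ²) = 150.9892/(12.1104·5.6644); posterior variance σₙ² = σ₀²σ²/(σ² + n·σ₀²) = 12.1104·5.6644/150.9892 = 0.454325.

0.454325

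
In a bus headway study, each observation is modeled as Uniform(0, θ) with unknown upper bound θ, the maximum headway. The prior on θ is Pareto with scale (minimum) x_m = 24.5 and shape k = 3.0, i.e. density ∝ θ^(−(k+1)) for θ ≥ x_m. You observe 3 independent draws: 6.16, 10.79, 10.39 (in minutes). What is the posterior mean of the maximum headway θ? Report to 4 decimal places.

29.4000

A Pareto(scale x_m, shape k) prior on the upper bound θ of Uniform(0, θ) is conjugate: posterior is Pareto(max(x_m, max xᵢ), k + n).
Sample maximum = 10.79; prior scale x_m = 24.5 → posterior scale = max = 24.50.
Posterior shape = 3.0 + 3 = 6.0.
E[θ|data] = k·x_m/(k−1) = 6.0·24.50/5.0 = 29.4000.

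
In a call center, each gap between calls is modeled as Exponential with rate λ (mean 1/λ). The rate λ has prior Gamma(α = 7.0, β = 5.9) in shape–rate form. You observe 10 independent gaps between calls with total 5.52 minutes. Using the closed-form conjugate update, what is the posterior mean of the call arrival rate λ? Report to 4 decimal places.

1.4886

With a Gamma(shape α, rate β) prior on the exponential rate λ, the posterior after n observations with total T = Σxᵢ is Gamma(α+n, β+T).
Posterior: Gamma(7.0+10, 5.9+5.52) = Gamma(17.0, 11.42).
Posterior mean of λ = α/β = 17.0/11.42 = 1.4886.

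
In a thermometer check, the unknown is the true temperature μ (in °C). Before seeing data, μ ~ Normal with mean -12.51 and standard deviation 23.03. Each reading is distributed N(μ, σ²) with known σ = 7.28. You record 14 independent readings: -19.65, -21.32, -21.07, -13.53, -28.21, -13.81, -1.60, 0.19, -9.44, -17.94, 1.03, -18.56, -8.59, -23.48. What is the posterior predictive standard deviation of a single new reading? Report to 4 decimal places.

For Normal data with known variance σ², a Normal(μ₀, σ₀²) prior on μ is conjugate. Posterior precision = 1/σ₀² + n/σ²; posterior mean is the precision-weighted average of μ₀ and x̄.
σ₀² = 23.03² = 530.3809, σ² = 7.28² = 52.9984; σ² + n·σ₀² = 52.9984 + 14·530.3809 = 7478.331.
Posterior precision = 1/σ₀² + n/σ² = 1/530.3809 + 14/52.9984 = (σ² + n·σ₀²)/(σ₀²σ²) = 7478.331/(530.3809·52.9984); posterior variance σₙ² = σ₀²σ²/(σ² + n·σ₀²) = 530.3809·52.9984/7478.331 = 3.758772.
Predictive variance for one new observation = σₙ² + σ² = 530.3809·52.9984/7478.331 + 52.9984 = σ²·(σ₀² + 7478.331)/7478.331 = 52.9984·8008.7119/7478.331 = 56.757172; SD = √(52.9984·8008.7119/7478.331) = 7.5337.

7.5337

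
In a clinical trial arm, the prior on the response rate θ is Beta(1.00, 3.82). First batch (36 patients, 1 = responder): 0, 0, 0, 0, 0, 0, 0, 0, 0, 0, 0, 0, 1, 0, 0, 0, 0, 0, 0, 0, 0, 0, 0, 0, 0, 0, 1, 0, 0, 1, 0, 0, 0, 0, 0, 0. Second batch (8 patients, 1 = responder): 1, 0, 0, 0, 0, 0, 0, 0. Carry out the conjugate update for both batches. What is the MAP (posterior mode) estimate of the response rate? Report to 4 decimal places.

0.0854

The Beta prior is conjugate to a Binomial/Bernoulli likelihood; the update adds successes to α and failures to β.
After batch 1: Beta(1.00+3, 3.82+33) = Beta(4.00, 36.82).
After batch 2: Beta(4.00+1, 36.82+7) = Beta(5.00, 43.82).
Mode of Beta(a,b) for a,b>1 is (a−1)/(a+b−2) = 4.00/46.82 = 0.0854.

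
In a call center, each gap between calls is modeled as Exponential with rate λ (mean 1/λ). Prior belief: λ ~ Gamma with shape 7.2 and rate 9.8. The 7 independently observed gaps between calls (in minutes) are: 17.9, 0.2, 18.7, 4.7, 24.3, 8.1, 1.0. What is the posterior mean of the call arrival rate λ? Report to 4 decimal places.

With a Gamma(shape α, rate β) prior on the exponential rate λ, the posterior after n observations with total T = Σxᵢ is Gamma(α+n, β+T).
Sum of observations T = 74.9 minutes; n = 7.
Posterior: Gamma(7.2+7, 9.8+74.9) = Gamma(14.2, 84.7).
Posterior mean of λ = α/β = 14.2/84.7 = 0.1677.

0.1677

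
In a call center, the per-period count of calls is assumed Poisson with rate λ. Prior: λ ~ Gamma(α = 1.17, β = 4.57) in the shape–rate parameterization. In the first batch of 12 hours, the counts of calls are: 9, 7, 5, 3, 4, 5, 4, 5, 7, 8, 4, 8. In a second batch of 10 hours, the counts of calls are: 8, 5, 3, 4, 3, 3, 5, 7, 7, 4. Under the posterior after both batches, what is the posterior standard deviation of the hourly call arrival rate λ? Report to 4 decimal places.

0.4109

With a Gamma(shape α, rate β) prior, the Poisson likelihood is conjugate: the posterior is Gamma(α + ΣXᵢ, β + n).
Batch 1: sum of counts S = 69 over n = 12 hours.
After batch 1: Gamma(α+S, β+n) = Gamma(1.17+69, 4.57+12) = Gamma(70.17, 16.57).
Batch 2: sum of counts S = 49 over n = 10 hours.
After batch 2: Gamma(α+S, β+n) = Gamma(70.17+49, 16.57+10) = Gamma(119.17, 26.57).
SD = √α/β = √119.17/26.57 = 0.4109.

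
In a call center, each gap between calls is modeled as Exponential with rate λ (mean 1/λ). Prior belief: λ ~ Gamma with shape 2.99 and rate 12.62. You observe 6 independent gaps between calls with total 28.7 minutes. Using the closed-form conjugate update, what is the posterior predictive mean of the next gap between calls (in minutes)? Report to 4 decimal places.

5.1715

With a Gamma(shape α, rate β) prior on the exponential rate λ, the posterior after n observations with total T = Σxᵢ is Gamma(α+n, β+T).
Posterior: Gamma(2.99+6, 12.62+28.7) = Gamma(8.99, 41.32).
The predictive distribution for the next observation is Lomax; its mean is β/(α−1) = 41.32/7.99 = 5.1715.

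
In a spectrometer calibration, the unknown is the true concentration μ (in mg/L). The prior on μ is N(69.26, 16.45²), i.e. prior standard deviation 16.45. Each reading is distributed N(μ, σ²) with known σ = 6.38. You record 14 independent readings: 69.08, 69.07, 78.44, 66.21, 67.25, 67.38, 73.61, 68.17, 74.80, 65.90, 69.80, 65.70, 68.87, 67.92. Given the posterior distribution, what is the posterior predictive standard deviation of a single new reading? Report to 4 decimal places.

6.6016

For Normal data with known variance σ², a Normal(μ₀, σ₀²) prior on μ is conjugate. Posterior precision = 1/σ₀² + n/σ²; posterior mean is the precision-weighted average of μ₀ and x̄.
σ₀² = 16.45² = 270.6025, σ² = 6.38² = 40.7044; σ² + n·σ₀² = 40.7044 + 14·270.6025 = 3829.1394.
Posterior precision = 1/σ₀² + n/σ² = 1/270.6025 + 14/40.7044 = (σ² + n·σ₀²)/(σ₀²σ²) = 3829.1394/(270.6025·40.7044); posterior variance σₙ² = σ₀²σ²/(σ² + n·σ₀²) = 270.6025·40.7044/3829.1394 = 2.876550.
Predictive variance for one new observation = σₙ² + σ² = 270.6025·40.7044/3829.1394 + 40.7044 = σ²·(σ₀² + 3829.1394)/3829.1394 = 40.7044·4099.7419/3829.1394 = 43.580950; SD = √(40.7044·4099.7419/3829.1394) = 6.6016.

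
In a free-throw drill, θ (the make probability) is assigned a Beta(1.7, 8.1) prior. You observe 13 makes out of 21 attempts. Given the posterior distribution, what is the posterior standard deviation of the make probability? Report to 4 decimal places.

The Beta prior is conjugate to a Binomial/Bernoulli likelihood; the update adds successes to α and failures to β.
Posterior: Beta(α+k, β+n−k) = Beta(1.7+13, 8.1+8) = Beta(14.7, 16.1).
Var = αβ/((α+β)²(α+β+1)) = 14.7·16.1/(30.8²·31.8) = 0.00784539; SD = √0.00784539 = 0.0886.

0.0886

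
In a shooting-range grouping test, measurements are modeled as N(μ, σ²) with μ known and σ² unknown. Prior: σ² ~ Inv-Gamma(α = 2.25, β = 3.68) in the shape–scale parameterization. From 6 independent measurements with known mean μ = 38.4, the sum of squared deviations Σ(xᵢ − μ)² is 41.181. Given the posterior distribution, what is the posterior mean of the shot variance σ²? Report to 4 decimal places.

With known mean μ and an Inverse-Gamma(α, β) prior on σ², the Normal likelihood is conjugate: posterior is Inv-Gamma(α + n/2, β + Σ(xᵢ−μ)²/2).
Posterior: Inv-Gamma(2.25 + 6/2, 3.68 + 41.181/2) = Inv-Gamma(5.25, 24.2705).
E[σ²|data] = β/(α−1) = 24.2705/4.25 = 5.7107.

5.7107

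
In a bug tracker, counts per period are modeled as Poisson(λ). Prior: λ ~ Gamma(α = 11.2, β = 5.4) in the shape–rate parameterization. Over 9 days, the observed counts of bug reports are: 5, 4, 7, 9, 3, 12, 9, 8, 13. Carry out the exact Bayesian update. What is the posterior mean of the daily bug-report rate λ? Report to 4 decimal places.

5.6389

With a Gamma(shape α, rate β) prior, the Poisson likelihood is conjugate: the posterior is Gamma(α + ΣXᵢ, β + n).
Sum of counts S = 70 over n = 9 days.
Posterior: Gamma(α+S, β+n) = Gamma(11.2+70, 5.4+9) = Gamma(81.2, 14.4).
Posterior mean = α/β = 81.2/14.4 = 5.6389.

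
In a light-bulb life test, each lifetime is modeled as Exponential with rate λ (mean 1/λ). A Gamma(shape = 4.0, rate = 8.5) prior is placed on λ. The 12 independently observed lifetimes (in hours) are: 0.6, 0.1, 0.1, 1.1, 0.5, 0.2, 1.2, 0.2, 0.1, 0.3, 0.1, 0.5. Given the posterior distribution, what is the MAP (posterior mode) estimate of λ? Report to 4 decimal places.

With a Gamma(shape α, rate β) prior on the exponential rate λ, the posterior after n observations with total T = Σxᵢ is Gamma(α+n, β+T).
Sum of observations T = 5.0 hours; n = 12.
Posterior: Gamma(4.0+12, 8.5+5.0) = Gamma(16.0, 13.5).
Mode = (α−1)/β = 1.1111.

1.1111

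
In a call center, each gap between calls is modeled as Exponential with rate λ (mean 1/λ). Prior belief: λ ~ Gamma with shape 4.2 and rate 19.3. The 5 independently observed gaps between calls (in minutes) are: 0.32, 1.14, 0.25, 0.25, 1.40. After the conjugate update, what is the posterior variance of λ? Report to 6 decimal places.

0.017917

With a Gamma(shape α, rate β) prior on the exponential rate λ, the posterior after n observations with total T = Σxᵢ is Gamma(α+n, β+T).
Sum of observations T = 3.36 minutes; n = 5.
Posterior: Gamma(4.2+5, 19.3+3.36) = Gamma(9.2, 22.66).
Var = α/β² = 0.017917.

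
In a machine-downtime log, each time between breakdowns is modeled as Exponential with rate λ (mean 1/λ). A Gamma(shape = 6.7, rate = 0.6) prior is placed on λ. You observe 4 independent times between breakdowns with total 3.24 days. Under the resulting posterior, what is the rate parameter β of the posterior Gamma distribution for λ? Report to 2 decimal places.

3.84

With a Gamma(shape α, rate β) prior on the exponential rate λ, the posterior after n observations with total T = Σxᵢ is Gamma(α+n, β+T).
Posterior: Gamma(6.7+4, 0.6+3.24) = Gamma(10.7, 3.84).
Posterior β = 3.84.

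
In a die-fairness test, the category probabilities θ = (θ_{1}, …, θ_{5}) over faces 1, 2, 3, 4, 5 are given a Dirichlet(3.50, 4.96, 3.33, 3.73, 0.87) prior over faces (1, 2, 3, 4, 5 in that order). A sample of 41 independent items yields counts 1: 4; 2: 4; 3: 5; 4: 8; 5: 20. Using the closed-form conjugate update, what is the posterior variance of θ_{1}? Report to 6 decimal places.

The Dirichlet prior is conjugate to the Multinomial likelihood: each posterior αⱼ = prior αⱼ + observed count nⱼ.
Posterior concentration: (7.50, 8.96, 8.33, 11.73, 20.87), total = 57.39.
Var[θ_j] = α_j(Σα−α_j)/((Σα)²(Σα+1)) = 7.50·49.89/(57.39²·58.39) = 0.001946.

0.001946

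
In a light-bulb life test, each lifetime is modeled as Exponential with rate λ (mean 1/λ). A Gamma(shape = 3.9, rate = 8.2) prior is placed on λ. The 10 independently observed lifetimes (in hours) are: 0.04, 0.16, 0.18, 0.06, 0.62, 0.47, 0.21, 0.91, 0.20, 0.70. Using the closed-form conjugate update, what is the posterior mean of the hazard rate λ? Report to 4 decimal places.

1.1830

With a Gamma(shape α, rate β) prior on the exponential rate λ, the posterior after n observations with total T = Σxᵢ is Gamma(α+n, β+T).
Sum of observations T = 3.55 hours; n = 10.
Posterior: Gamma(3.9+10, 8.2+3.55) = Gamma(13.9, 11.75).
Posterior mean of λ = α/β = 13.9/11.75 = 1.1830.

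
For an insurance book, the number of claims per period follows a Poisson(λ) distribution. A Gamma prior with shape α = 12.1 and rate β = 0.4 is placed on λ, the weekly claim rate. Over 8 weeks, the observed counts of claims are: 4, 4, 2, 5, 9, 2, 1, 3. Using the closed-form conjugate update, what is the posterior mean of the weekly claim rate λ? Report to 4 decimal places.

With a Gamma(shape α, rate β) prior, the Poisson likelihood is conjugate: the posterior is Gamma(α + ΣXᵢ, β + n).
Sum of counts S = 30 over n = 8 weeks.
Posterior: Gamma(α+S, β+n) = Gamma(12.1+30, 0.4+8) = Gamma(42.1, 8.4).
Posterior mean = α/β = 42.1/8.4 = 5.0119.

5.0119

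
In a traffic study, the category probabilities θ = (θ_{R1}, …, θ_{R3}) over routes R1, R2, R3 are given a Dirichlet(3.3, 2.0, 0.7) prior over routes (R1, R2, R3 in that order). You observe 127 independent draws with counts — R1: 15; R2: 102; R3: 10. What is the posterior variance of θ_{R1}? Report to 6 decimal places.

The Dirichlet prior is conjugate to the Multinomial likelihood: each posterior αⱼ = prior αⱼ + observed count nⱼ.
Posterior concentration: (18.3, 104.0, 10.7), total = 133.0.
Var[θ_j] = α_j(Σα−α_j)/((Σα)²(Σα+1)) = 18.3·114.7/(133.0²·134.0) = 0.000886.

0.000886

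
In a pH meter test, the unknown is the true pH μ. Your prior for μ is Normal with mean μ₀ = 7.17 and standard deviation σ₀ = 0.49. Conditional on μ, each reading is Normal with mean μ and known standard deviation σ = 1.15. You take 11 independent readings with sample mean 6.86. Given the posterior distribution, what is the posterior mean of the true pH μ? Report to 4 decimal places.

6.9634

For Normal data with known variance σ², a Normal(μ₀, σ₀²) prior on μ is conjugate. Posterior precision = 1/σ₀² + n/σ²; posterior mean is the precision-weighted average of μ₀ and x̄.
n·x̄ = 11·6.86 = 75.46.
σ₀² = 0.49² = 0.2401, σ² = 1.15² = 1.3225; σ² + n·σ₀² = 1.3225 + 11·0.2401 = 3.9636.
Posterior mean = (μ₀/σ₀² + n·x̄/σ²)/(1/σ₀² + n/σ²) = (σ²·μ₀ + σ₀²·n·x̄)/(σ² + n·σ₀²) = (1.3225·7.17 + 0.2401·75.46)/3.9636 = 27.600271/3.9636 = 6.9634.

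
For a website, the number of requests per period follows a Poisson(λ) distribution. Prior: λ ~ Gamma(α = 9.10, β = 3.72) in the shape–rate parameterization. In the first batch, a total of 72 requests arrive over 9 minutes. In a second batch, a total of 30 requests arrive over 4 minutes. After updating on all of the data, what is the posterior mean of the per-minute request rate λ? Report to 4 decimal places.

6.6447

With a Gamma(shape α, rate β) prior, the Poisson likelihood is conjugate: the posterior is Gamma(α + ΣXᵢ, β + n).
After batch 1: Gamma(α+S, β+n) = Gamma(9.10+72, 3.72+9) = Gamma(81.10, 12.72).
After batch 2: Gamma(α+S, β+n) = Gamma(81.10+30, 12.72+4) = Gamma(111.10, 16.72).
Posterior mean = α/β = 111.10/16.72 = 6.6447.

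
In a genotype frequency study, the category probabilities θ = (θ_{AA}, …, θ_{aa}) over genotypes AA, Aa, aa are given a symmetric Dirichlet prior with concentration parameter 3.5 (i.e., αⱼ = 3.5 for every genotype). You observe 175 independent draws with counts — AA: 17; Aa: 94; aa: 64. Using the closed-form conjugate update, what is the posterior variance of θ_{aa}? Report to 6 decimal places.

The Dirichlet prior is conjugate to the Multinomial likelihood: each posterior αⱼ = prior αⱼ + observed count nⱼ.
Posterior concentration: (20.5, 97.5, 67.5), total = 185.5.
Var[θ_j] = α_j(Σα−α_j)/((Σα)²(Σα+1)) = 67.5·118.0/(185.5²·186.5) = 0.001241.

0.001241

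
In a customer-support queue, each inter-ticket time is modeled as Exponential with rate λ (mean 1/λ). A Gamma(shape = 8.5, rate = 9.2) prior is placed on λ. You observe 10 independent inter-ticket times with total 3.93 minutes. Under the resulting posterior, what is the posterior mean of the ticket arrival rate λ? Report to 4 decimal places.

With a Gamma(shape α, rate β) prior on the exponential rate λ, the posterior after n observations with total T = Σxᵢ is Gamma(α+n, β+T).
Posterior: Gamma(8.5+10, 9.2+3.93) = Gamma(18.5, 13.13).
Posterior mean of λ = α/β = 18.5/13.13 = 1.4090.

1.4090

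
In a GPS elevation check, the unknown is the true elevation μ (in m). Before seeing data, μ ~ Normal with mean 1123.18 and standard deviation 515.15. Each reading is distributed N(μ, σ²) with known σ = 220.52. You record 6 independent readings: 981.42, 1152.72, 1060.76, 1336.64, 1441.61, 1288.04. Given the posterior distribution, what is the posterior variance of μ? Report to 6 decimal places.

For Normal data with known variance σ², a Normal(μ₀, σ₀²) prior on μ is conjugate. Posterior precision = 1/σ₀² + n/σ²; posterior mean is the precision-weighted average of μ₀ and x̄.
σ₀² = 515.15² = 265379.5225, σ² = 220.52² = 48629.0704; σ² + n·σ₀² = 48629.0704 + 6·265379.5225 = 1640906.2054.
Posterior precision = 1/σ₀² + n/σ² = 1/265379.5225 + 6/48629.0704 = (σ² + n·σ₀²)/(σ₀²σ²) = 1640906.2054/(265379.5225·48629.0704); posterior variance σₙ² = σ₀²σ²/(σ² + n·σ₀²) = 265379.5225·48629.0704/1640906.2054 = 7864.653958.

7864.653958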